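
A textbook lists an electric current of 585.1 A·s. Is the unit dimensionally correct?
No

electric current has SI base units: A
A·s does NOT reduce to A; a valid unit for electric current would be e.g. A.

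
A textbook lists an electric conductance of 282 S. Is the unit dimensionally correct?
Yes

electric conductance has SI base units: A^2 * s^3 / (kg * m^2)
S reduces to the same SI base units, so it is a valid unit for electric conductance.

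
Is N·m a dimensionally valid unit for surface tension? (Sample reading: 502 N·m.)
No

surface tension has SI base units: kg / s^2
N·m does NOT reduce to kg / s^2; a valid unit for surface tension would be e.g. N/m.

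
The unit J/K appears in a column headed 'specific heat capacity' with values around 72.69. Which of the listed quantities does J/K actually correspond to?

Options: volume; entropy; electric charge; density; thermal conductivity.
entropy

specific heat capacity should have units dimensionally equivalent to m^2 / (s^2 * K) (e.g. J/(kg·K)).
The given unit 'J/K' reduces to kg * m^2 / (s^2 * K). Of the listed options, that is the dimensionality of entropy.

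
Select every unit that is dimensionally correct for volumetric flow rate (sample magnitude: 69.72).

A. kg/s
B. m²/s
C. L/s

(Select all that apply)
C

volumetric flow rate has SI base units: m^3 / s

Checking each option against m^3 / s:
  A. kg/s: ✗ does not match
  B. m²/s: ✗ does not match
  C. L/s: ✓ matches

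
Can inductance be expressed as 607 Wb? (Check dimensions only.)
No

inductance has SI base units: kg * m^2 / (A^2 * s^2)
Wb does NOT reduce to kg * m^2 / (A^2 * s^2); a valid unit for inductance would be e.g. H.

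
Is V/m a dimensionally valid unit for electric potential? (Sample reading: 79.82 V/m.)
No

electric potential has SI base units: kg * m^2 / (A * s^3)
V/m does NOT reduce to kg * m^2 / (A * s^3); a valid unit for electric potential would be e.g. V.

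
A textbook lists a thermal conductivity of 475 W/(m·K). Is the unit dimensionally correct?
Yes

thermal conductivity has SI base units: kg * m / (s^3 * K)
W/(m·K) reduces to the same SI base units, so it is a valid unit for thermal conductivity.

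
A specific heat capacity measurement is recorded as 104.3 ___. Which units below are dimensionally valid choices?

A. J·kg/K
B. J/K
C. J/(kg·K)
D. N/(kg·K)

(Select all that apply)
C

specific heat capacity has SI base units: m^2 / (s^2 * K)

Checking each option against m^2 / (s^2 * K):
  A. J·kg/K: ✗ does not match
  B. J/K: ✗ does not match
  C. J/(kg·K): ✓ matches
  D. N/(kg·K): ✗ does not match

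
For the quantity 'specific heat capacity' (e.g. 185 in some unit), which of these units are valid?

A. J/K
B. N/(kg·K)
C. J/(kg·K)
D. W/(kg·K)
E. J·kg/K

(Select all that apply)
C

specific heat capacity has SI base units: m^2 / (s^2 * K)

Checking each option against m^2 / (s^2 * K):
  A. J/K: ✗ does not match
  B. N/(kg·K): ✗ does not match
  C. J/(kg·K): ✓ matches
  D. W/(kg·K): ✗ does not match
  E. J·kg/K: ✗ does not match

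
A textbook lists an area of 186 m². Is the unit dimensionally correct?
Yes

area has SI base units: m^2
m² reduces to the same SI base units, so it is a valid unit for area.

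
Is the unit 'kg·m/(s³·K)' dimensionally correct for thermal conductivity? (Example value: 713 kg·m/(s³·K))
Yes

thermal conductivity has SI base units: kg * m / (s^3 * K)
kg·m/(s³·K) reduces to the same SI base units, so it is a valid unit for thermal conductivity.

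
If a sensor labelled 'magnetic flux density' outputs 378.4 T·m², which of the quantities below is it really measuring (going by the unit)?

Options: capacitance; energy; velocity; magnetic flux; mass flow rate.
magnetic flux

magnetic flux density should have units dimensionally equivalent to kg / (A * s^2) (e.g. T).
The given unit 'T·m²' reduces to kg * m^2 / (A * s^2). Of the listed options, that is the dimensionality of magnetic flux.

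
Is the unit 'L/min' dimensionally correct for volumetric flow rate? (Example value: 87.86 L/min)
Yes

volumetric flow rate has SI base units: m^3 / s
L/min reduces to the same SI base units, so it is a valid unit for volumetric flow rate.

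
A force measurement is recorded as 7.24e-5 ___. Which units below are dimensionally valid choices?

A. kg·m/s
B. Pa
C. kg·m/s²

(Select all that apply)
C

force has SI base units: kg * m / s^2

Checking each option against kg * m / s^2:
  A. kg·m/s: ✗ does not match
  B. Pa: ✗ does not match
  C. kg·m/s²: ✓ matches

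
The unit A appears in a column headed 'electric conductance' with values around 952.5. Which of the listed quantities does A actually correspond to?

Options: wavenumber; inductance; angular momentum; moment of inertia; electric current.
electric current

electric conductance should have units dimensionally equivalent to A^2 * s^3 / (kg * m^2) (e.g. S).
The given unit 'A' reduces to A. Of the listed options, that is the dimensionality of electric current.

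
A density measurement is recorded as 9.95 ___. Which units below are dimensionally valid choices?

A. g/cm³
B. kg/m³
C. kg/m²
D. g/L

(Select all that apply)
A, B, D

density has SI base units: kg / m^3

Checking each option against kg / m^3:
  A. g/cm³: ✓ matches
  B. kg/m³: ✓ matches
  C. kg/m²: ✗ does not match
  D. g/L: ✓ matches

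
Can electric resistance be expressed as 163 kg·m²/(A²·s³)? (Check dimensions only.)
Yes

electric resistance has SI base units: kg * m^2 / (A^2 * s^3)
kg·m²/(A²·s³) reduces to the same SI base units, so it is a valid unit for electric resistance.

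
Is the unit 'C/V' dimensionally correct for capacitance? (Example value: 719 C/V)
Yes

capacitance has SI base units: A^2 * s^4 / (kg * m^2)
C/V reduces to the same SI base units, so it is a valid unit for capacitance.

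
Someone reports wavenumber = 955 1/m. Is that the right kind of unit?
Yes

wavenumber has SI base units: 1 / m
1/m reduces to the same SI base units, so it is a valid unit for wavenumber.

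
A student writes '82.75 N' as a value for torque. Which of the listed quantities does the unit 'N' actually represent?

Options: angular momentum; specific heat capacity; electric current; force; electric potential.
force

torque should have units dimensionally equivalent to kg * m^2 / s^2 (e.g. N·m).
The given unit 'N' reduces to kg * m / s^2. Of the listed options, that is the dimensionality of force.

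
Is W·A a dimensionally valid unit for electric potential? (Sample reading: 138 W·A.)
No

electric potential has SI base units: kg * m^2 / (A * s^3)
W·A does NOT reduce to kg * m^2 / (A * s^3); a valid unit for electric potential would be e.g. V.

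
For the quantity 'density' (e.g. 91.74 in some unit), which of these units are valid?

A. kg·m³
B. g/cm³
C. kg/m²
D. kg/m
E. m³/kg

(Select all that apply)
B

density has SI base units: kg / m^3

Checking each option against kg / m^3:
  A. kg·m³: ✗ does not match
  B. g/cm³: ✓ matches
  C. kg/m²: ✗ does not match
  D. kg/m: ✗ does not match
  E. m³/kg: ✗ does not match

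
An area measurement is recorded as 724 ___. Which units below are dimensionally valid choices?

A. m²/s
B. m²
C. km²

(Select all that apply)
B, C

area has SI base units: m^2

Checking each option against m^2:
  A. m²/s: ✗ does not match
  B. m²: ✓ matches
  C. km²: ✓ matches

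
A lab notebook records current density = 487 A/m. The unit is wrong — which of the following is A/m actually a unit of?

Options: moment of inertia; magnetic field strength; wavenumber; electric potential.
magnetic field strength

current density should have units dimensionally equivalent to A / m^2 (e.g. A/m²).
The given unit 'A/m' reduces to A / m. Of the listed options, that is the dimensionality of magnetic field strength.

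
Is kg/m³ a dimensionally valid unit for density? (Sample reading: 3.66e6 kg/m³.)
Yes

density has SI base units: kg / m^3
kg/m³ reduces to the same SI base units, so it is a valid unit for density.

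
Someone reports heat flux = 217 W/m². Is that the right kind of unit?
Yes

heat flux has SI base units: kg / s^3
W/m² reduces to the same SI base units, so it is a valid unit for heat flux.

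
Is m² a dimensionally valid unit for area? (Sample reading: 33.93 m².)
Yes

area has SI base units: m^2
m² reduces to the same SI base units, so it is a valid unit for area.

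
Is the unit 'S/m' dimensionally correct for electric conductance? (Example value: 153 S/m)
No

electric conductance has SI base units: A^2 * s^3 / (kg * m^2)
S/m does NOT reduce to A^2 * s^3 / (kg * m^2); a valid unit for electric conductance would be e.g. S.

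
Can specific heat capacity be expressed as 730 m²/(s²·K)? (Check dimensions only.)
Yes

specific heat capacity has SI base units: m^2 / (s^2 * K)
m²/(s²·K) reduces to the same SI base units, so it is a valid unit for specific heat capacity.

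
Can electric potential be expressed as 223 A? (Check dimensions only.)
No

electric potential has SI base units: kg * m^2 / (A * s^3)
A does NOT reduce to kg * m^2 / (A * s^3); a valid unit for electric potential would be e.g. V.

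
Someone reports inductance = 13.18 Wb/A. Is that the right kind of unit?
Yes

inductance has SI base units: kg * m^2 / (A^2 * s^2)
Wb/A reduces to the same SI base units, so it is a valid unit for inductance.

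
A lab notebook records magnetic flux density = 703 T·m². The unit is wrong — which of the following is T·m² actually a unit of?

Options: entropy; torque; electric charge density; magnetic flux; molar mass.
magnetic flux

magnetic flux density should have units dimensionally equivalent to kg / (A * s^2) (e.g. T).
The given unit 'T·m²' reduces to kg * m^2 / (A * s^2). Of the listed options, that is the dimensionality of magnetic flux.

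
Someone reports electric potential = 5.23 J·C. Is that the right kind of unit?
No

electric potential has SI base units: kg * m^2 / (A * s^3)
J·C does NOT reduce to kg * m^2 / (A * s^3); a valid unit for electric potential would be e.g. V.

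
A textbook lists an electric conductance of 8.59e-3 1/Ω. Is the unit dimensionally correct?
Yes

electric conductance has SI base units: A^2 * s^3 / (kg * m^2)
1/Ω reduces to the same SI base units, so it is a valid unit for electric conductance.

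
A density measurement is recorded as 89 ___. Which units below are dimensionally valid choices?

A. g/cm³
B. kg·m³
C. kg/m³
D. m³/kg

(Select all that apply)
A, C

density has SI base units: kg / m^3

Checking each option against kg / m^3:
  A. g/cm³: ✓ matches
  B. kg·m³: ✗ does not match
  C. kg/m³: ✓ matches
  D. m³/kg: ✗ does not match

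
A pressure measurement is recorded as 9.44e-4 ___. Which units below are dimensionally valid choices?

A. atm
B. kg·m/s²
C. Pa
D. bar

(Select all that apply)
A, C, D

pressure has SI base units: kg / (m * s^2)

Checking each option against kg / (m * s^2):
  A. atm: ✓ matches
  B. kg·m/s²: ✗ does not match
  C. Pa: ✓ matches
  D. bar: ✓ matches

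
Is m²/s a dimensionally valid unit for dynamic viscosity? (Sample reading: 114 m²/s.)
No

dynamic viscosity has SI base units: kg / (m * s)
m²/s does NOT reduce to kg / (m * s); a valid unit for dynamic viscosity would be e.g. Pa·s.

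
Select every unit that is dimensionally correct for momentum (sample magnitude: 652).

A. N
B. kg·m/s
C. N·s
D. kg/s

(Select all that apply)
B, C

momentum has SI base units: kg * m / s

Checking each option against kg * m / s:
  A. N: ✗ does not match
  B. kg·m/s: ✓ matches
  C. N·s: ✓ matches
  D. kg/s: ✗ does not match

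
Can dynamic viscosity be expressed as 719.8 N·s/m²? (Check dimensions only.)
Yes

dynamic viscosity has SI base units: kg / (m * s)
N·s/m² reduces to the same SI base units, so it is a valid unit for dynamic viscosity.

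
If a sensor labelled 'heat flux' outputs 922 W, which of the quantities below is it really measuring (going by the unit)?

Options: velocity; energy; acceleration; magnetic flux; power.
power

heat flux should have units dimensionally equivalent to kg / s^3 (e.g. W/m²).
The given unit 'W' reduces to kg * m^2 / s^3. Of the listed options, that is the dimensionality of power.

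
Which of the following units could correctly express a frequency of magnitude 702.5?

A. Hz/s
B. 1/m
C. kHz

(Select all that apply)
C

frequency has SI base units: 1 / s

Checking each option against 1 / s:
  A. Hz/s: ✗ does not match
  B. 1/m: ✗ does not match
  C. kHz: ✓ matches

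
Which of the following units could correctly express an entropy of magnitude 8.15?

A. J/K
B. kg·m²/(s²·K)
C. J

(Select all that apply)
A, B

entropy has SI base units: kg * m^2 / (s^2 * K)

Checking each option against kg * m^2 / (s^2 * K):
  A. J/K: ✓ matches
  B. kg·m²/(s²·K): ✓ matches
  C. J: ✗ does not match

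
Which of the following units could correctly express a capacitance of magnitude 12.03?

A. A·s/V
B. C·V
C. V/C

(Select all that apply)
A

capacitance has SI base units: A^2 * s^4 / (kg * m^2)

Checking each option against A^2 * s^4 / (kg * m^2):
  A. A·s/V: ✓ matches
  B. C·V: ✗ does not match
  C. V/C: ✗ does not match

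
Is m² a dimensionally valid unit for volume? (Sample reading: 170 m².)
No

volume has SI base units: m^3
m² does NOT reduce to m^3; a valid unit for volume would be e.g. m³.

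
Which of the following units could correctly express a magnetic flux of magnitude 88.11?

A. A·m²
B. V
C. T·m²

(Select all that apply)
C

magnetic flux has SI base units: kg * m^2 / (A * s^2)

Checking each option against kg * m^2 / (A * s^2):
  A. A·m²: ✗ does not match
  B. V: ✗ does not match
  C. T·m²: ✓ matches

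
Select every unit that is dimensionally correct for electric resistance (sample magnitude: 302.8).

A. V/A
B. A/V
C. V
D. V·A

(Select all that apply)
A

electric resistance has SI base units: kg * m^2 / (A^2 * s^3)

Checking each option against kg * m^2 / (A^2 * s^3):
  A. V/A: ✓ matches
  B. A/V: ✗ does not match
  C. V: ✗ does not match
  D. V·A: ✗ does not match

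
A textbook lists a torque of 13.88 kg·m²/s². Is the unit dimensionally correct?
Yes

torque has SI base units: kg * m^2 / s^2
kg·m²/s² reduces to the same SI base units, so it is a valid unit for torque.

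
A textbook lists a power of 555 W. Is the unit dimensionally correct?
Yes

power has SI base units: kg * m^2 / s^3
W reduces to the same SI base units, so it is a valid unit for power.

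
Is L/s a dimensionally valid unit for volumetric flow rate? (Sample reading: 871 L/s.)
Yes

volumetric flow rate has SI base units: m^3 / s
L/s reduces to the same SI base units, so it is a valid unit for volumetric flow rate.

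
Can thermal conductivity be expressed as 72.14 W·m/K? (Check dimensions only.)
No

thermal conductivity has SI base units: kg * m / (s^3 * K)
W·m/K does NOT reduce to kg * m / (s^3 * K); a valid unit for thermal conductivity would be e.g. W/(m·K).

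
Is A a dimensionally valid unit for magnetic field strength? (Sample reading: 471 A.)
No

magnetic field strength has SI base units: A / m
A does NOT reduce to A / m; a valid unit for magnetic field strength would be e.g. A/m.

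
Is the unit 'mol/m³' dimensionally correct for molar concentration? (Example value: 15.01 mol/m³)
Yes

molar concentration has SI base units: mol / m^3
mol/m³ reduces to the same SI base units, so it is a valid unit for molar concentration.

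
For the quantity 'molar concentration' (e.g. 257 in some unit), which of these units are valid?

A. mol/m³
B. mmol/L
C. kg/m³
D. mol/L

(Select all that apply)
A, B, D

molar concentration has SI base units: mol / m^3

Checking each option against mol / m^3:
  A. mol/m³: ✓ matches
  B. mmol/L: ✓ matches
  C. kg/m³: ✗ does not match
  D. mol/L: ✓ matches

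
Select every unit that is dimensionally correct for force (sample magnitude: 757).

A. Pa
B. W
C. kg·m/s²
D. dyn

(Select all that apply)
C, D

force has SI base units: kg * m / s^2

Checking each option against kg * m / s^2:
  A. Pa: ✗ does not match
  B. W: ✗ does not match
  C. kg·m/s²: ✓ matches
  D. dyn: ✓ matches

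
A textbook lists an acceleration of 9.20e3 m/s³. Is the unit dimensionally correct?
No

acceleration has SI base units: m / s^2
m/s³ does NOT reduce to m / s^2; a valid unit for acceleration would be e.g. m/s².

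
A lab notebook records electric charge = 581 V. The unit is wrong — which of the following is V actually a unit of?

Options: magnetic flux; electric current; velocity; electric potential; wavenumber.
electric potential

electric charge should have units dimensionally equivalent to A * s (e.g. C).
The given unit 'V' reduces to kg * m^2 / (A * s^3). Of the listed options, that is the dimensionality of electric potential.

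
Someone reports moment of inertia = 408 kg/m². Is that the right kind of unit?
No

moment of inertia has SI base units: kg * m^2
kg/m² does NOT reduce to kg * m^2; a valid unit for moment of inertia would be e.g. kg·m².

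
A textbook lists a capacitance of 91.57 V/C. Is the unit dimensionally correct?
No

capacitance has SI base units: A^2 * s^4 / (kg * m^2)
V/C does NOT reduce to A^2 * s^4 / (kg * m^2); a valid unit for capacitance would be e.g. F.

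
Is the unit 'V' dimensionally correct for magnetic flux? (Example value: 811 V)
No

magnetic flux has SI base units: kg * m^2 / (A * s^2)
V does NOT reduce to kg * m^2 / (A * s^2); a valid unit for magnetic flux would be e.g. Wb.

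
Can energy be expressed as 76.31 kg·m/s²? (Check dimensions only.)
No

energy has SI base units: kg * m^2 / s^2
kg·m/s² does NOT reduce to kg * m^2 / s^2; a valid unit for energy would be e.g. J.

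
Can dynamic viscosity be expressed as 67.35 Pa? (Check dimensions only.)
No

dynamic viscosity has SI base units: kg / (m * s)
Pa does NOT reduce to kg / (m * s); a valid unit for dynamic viscosity would be e.g. Pa·s.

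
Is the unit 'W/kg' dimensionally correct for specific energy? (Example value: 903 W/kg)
No

specific energy has SI base units: m^2 / s^2
W/kg does NOT reduce to m^2 / s^2; a valid unit for specific energy would be e.g. J/kg.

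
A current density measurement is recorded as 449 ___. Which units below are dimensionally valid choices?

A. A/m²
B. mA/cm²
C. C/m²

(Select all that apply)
A, B

current density has SI base units: A / m^2

Checking each option against A / m^2:
  A. A/m²: ✓ matches
  B. mA/cm²: ✓ matches
  C. C/m²: ✗ does not match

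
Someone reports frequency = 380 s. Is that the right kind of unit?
No

frequency has SI base units: 1 / s
s does NOT reduce to 1 / s; a valid unit for frequency would be e.g. Hz.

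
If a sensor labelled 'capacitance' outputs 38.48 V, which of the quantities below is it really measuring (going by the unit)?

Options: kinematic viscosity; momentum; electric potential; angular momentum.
electric potential

capacitance should have units dimensionally equivalent to A^2 * s^4 / (kg * m^2) (e.g. F).
The given unit 'V' reduces to kg * m^2 / (A * s^3). Of the listed options, that is the dimensionality of electric potential.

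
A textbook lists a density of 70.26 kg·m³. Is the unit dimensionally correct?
No

density has SI base units: kg / m^3
kg·m³ does NOT reduce to kg / m^3; a valid unit for density would be e.g. kg/m³.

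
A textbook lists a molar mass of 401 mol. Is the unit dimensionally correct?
No

molar mass has SI base units: kg / mol
mol does NOT reduce to kg / mol; a valid unit for molar mass would be e.g. kg/mol.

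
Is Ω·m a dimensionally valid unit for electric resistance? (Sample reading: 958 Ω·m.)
No

electric resistance has SI base units: kg * m^2 / (A^2 * s^3)
Ω·m does NOT reduce to kg * m^2 / (A^2 * s^3); a valid unit for electric resistance would be e.g. Ω.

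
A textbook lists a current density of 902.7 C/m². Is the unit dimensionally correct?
No

current density has SI base units: A / m^2
C/m² does NOT reduce to A / m^2; a valid unit for current density would be e.g. A/m².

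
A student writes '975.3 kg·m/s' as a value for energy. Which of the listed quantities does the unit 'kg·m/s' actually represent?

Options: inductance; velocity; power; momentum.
momentum

energy should have units dimensionally equivalent to kg * m^2 / s^2 (e.g. J).
The given unit 'kg·m/s' reduces to kg * m / s. Of the listed options, that is the dimensionality of momentum.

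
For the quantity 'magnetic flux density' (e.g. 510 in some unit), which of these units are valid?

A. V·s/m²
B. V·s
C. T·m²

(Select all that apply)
A

magnetic flux density has SI base units: kg / (A * s^2)

Checking each option against kg / (A * s^2):
  A. V·s/m²: ✓ matches
  B. V·s: ✗ does not match
  C. T·m²: ✗ does not match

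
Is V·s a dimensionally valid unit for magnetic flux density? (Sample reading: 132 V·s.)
No

magnetic flux density has SI base units: kg / (A * s^2)
V·s does NOT reduce to kg / (A * s^2); a valid unit for magnetic flux density would be e.g. T.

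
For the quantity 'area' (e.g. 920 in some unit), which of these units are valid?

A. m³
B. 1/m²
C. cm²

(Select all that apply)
C

area has SI base units: m^2

Checking each option against m^2:
  A. m³: ✗ does not match
  B. 1/m²: ✗ does not match
  C. cm²: ✓ matches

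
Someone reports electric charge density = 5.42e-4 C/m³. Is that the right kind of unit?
Yes

electric charge density has SI base units: A * s / m^3
C/m³ reduces to the same SI base units, so it is a valid unit for electric charge density.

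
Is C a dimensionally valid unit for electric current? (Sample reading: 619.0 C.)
No

electric current has SI base units: A
C does NOT reduce to A; a valid unit for electric current would be e.g. A.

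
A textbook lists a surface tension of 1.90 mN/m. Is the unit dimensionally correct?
Yes

surface tension has SI base units: kg / s^2
mN/m reduces to the same SI base units, so it is a valid unit for surface tension.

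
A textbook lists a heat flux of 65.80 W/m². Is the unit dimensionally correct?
Yes

heat flux has SI base units: kg / s^3
W/m² reduces to the same SI base units, so it is a valid unit for heat flux.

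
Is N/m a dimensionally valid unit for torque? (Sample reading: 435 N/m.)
No

torque has SI base units: kg * m^2 / s^2
N/m does NOT reduce to kg * m^2 / s^2; a valid unit for torque would be e.g. N·m.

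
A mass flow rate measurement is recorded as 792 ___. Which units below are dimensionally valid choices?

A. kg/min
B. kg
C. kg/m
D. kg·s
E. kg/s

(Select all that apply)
A, E

mass flow rate has SI base units: kg / s

Checking each option against kg / s:
  A. kg/min: ✓ matches
  B. kg: ✗ does not match
  C. kg/m: ✗ does not match
  D. kg·s: ✗ does not match
  E. kg/s: ✓ matches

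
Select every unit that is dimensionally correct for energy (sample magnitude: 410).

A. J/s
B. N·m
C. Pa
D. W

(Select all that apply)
B

energy has SI base units: kg * m^2 / s^2

Checking each option against kg * m^2 / s^2:
  A. J/s: ✗ does not match
  B. N·m: ✓ matches
  C. Pa: ✗ does not match
  D. W: ✗ does not match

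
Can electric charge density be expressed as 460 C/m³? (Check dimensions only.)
Yes

electric charge density has SI base units: A * s / m^3
C/m³ reduces to the same SI base units, so it is a valid unit for electric charge density.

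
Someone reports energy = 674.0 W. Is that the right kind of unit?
No

energy has SI base units: kg * m^2 / s^2
W does NOT reduce to kg * m^2 / s^2; a valid unit for energy would be e.g. J.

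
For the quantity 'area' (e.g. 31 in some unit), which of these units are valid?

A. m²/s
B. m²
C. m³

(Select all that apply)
B

area has SI base units: m^2

Checking each option against m^2:
  A. m²/s: ✗ does not match
  B. m²: ✓ matches
  C. m³: ✗ does not match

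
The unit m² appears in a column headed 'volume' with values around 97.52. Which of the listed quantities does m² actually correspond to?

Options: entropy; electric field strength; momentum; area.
area

volume should have units dimensionally equivalent to m^3 (e.g. m³).
The given unit 'm²' reduces to m^2. Of the listed options, that is the dimensionality of area.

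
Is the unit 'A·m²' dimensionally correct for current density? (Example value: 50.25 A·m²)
No

current density has SI base units: A / m^2
A·m² does NOT reduce to A / m^2; a valid unit for current density would be e.g. A/m².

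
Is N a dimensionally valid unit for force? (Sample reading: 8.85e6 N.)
Yes

force has SI base units: kg * m / s^2
N reduces to the same SI base units, so it is a valid unit for force.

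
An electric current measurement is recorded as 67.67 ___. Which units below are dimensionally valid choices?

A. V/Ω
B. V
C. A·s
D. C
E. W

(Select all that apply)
A

electric current has SI base units: A

Checking each option against A:
  A. V/Ω: ✓ matches
  B. V: ✗ does not match
  C. A·s: ✗ does not match
  D. C: ✗ does not match
  E. W: ✗ does not match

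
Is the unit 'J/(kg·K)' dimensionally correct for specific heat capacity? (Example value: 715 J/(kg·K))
Yes

specific heat capacity has SI base units: m^2 / (s^2 * K)
J/(kg·K) reduces to the same SI base units, so it is a valid unit for specific heat capacity.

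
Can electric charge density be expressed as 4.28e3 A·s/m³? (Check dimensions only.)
Yes

electric charge density has SI base units: A * s / m^3
A·s/m³ reduces to the same SI base units, so it is a valid unit for electric charge density.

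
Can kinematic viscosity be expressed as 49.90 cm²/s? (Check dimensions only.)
Yes

kinematic viscosity has SI base units: m^2 / s
cm²/s reduces to the same SI base units, so it is a valid unit for kinematic viscosity.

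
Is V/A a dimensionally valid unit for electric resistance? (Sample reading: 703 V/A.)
Yes

electric resistance has SI base units: kg * m^2 / (A^2 * s^3)
V/A reduces to the same SI base units, so it is a valid unit for electric resistance.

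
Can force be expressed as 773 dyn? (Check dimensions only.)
Yes

force has SI base units: kg * m / s^2
dyn reduces to the same SI base units, so it is a valid unit for force.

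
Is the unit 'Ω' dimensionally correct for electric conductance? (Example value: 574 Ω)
No

electric conductance has SI base units: A^2 * s^3 / (kg * m^2)
Ω does NOT reduce to A^2 * s^3 / (kg * m^2); a valid unit for electric conductance would be e.g. S.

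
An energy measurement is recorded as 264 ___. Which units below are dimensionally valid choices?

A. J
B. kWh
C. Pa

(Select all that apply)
A, B

energy has SI base units: kg * m^2 / s^2

Checking each option against kg * m^2 / s^2:
  A. J: ✓ matches
  B. kWh: ✓ matches
  C. Pa: ✗ does not match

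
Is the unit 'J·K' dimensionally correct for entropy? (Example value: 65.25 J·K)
No

entropy has SI base units: kg * m^2 / (s^2 * K)
J·K does NOT reduce to kg * m^2 / (s^2 * K); a valid unit for entropy would be e.g. J/K.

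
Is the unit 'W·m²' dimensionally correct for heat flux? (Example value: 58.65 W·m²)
No

heat flux has SI base units: kg / s^3
W·m² does NOT reduce to kg / s^3; a valid unit for heat flux would be e.g. W/m².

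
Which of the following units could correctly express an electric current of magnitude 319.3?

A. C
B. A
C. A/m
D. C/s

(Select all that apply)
B, D

electric current has SI base units: A

Checking each option against A:
  A. C: ✗ does not match
  B. A: ✓ matches
  C. A/m: ✗ does not match
  D. C/s: ✓ matches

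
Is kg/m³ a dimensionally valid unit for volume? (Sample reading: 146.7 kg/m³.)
No

volume has SI base units: m^3
kg/m³ does NOT reduce to m^3; a valid unit for volume would be e.g. m³.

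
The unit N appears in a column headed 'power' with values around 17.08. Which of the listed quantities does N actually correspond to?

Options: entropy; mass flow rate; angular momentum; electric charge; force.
force

power should have units dimensionally equivalent to kg * m^2 / s^3 (e.g. W).
The given unit 'N' reduces to kg * m / s^2. Of the listed options, that is the dimensionality of force.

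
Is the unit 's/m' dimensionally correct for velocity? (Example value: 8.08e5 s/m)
No

velocity has SI base units: m / s
s/m does NOT reduce to m / s; a valid unit for velocity would be e.g. m/s.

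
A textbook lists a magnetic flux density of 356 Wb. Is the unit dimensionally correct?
No

magnetic flux density has SI base units: kg / (A * s^2)
Wb does NOT reduce to kg / (A * s^2); a valid unit for magnetic flux density would be e.g. T.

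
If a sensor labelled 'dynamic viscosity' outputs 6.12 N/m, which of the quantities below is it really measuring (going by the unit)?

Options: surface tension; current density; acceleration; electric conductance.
surface tension

dynamic viscosity should have units dimensionally equivalent to kg / (m * s) (e.g. Pa·s).
The given unit 'N/m' reduces to kg / s^2. Of the listed options, that is the dimensionality of surface tension.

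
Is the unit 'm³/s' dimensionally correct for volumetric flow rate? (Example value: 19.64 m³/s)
Yes

volumetric flow rate has SI base units: m^3 / s
m³/s reduces to the same SI base units, so it is a valid unit for volumetric flow rate.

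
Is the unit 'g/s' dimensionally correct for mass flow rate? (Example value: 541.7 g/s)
Yes

mass flow rate has SI base units: kg / s
g/s reduces to the same SI base units, so it is a valid unit for mass flow rate.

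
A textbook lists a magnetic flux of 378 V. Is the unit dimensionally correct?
No

magnetic flux has SI base units: kg * m^2 / (A * s^2)
V does NOT reduce to kg * m^2 / (A * s^2); a valid unit for magnetic flux would be e.g. Wb.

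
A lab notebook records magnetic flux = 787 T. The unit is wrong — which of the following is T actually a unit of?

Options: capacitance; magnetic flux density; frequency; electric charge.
magnetic flux density

magnetic flux should have units dimensionally equivalent to kg * m^2 / (A * s^2) (e.g. Wb).
The given unit 'T' reduces to kg / (A * s^2). Of the listed options, that is the dimensionality of magnetic flux density.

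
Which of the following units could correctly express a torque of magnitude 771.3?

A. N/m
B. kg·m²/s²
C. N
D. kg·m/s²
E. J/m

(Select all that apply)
B

torque has SI base units: kg * m^2 / s^2

Checking each option against kg * m^2 / s^2:
  A. N/m: ✗ does not match
  B. kg·m²/s²: ✓ matches
  C. N: ✗ does not match
  D. kg·m/s²: ✗ does not match
  E. J/m: ✗ does not match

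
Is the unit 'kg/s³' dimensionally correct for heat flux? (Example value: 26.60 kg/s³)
Yes

heat flux has SI base units: kg / s^3
kg/s³ reduces to the same SI base units, so it is a valid unit for heat flux.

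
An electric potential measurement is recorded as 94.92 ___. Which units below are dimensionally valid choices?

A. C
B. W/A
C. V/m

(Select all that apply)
B

electric potential has SI base units: kg * m^2 / (A * s^3)

Checking each option against kg * m^2 / (A * s^3):
  A. C: ✗ does not match
  B. W/A: ✓ matches
  C. V/m: ✗ does not match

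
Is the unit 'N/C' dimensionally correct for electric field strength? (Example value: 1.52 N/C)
Yes

electric field strength has SI base units: kg * m / (A * s^3)
N/C reduces to the same SI base units, so it is a valid unit for electric field strength.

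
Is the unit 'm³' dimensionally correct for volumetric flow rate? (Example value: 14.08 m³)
No

volumetric flow rate has SI base units: m^3 / s
m³ does NOT reduce to m^3 / s; a valid unit for volumetric flow rate would be e.g. m³/s.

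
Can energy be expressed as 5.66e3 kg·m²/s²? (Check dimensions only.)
Yes

energy has SI base units: kg * m^2 / s^2
kg·m²/s² reduces to the same SI base units, so it is a valid unit for energy.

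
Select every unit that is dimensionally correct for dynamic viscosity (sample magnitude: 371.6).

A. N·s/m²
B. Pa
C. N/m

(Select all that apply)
A

dynamic viscosity has SI base units: kg / (m * s)

Checking each option against kg / (m * s):
  A. N·s/m²: ✓ matches
  B. Pa: ✗ does not match
  C. N/m: ✗ does not match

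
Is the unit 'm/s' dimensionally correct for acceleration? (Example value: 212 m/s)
No

acceleration has SI base units: m / s^2
m/s does NOT reduce to m / s^2; a valid unit for acceleration would be e.g. m/s².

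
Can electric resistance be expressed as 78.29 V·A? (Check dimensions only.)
No

electric resistance has SI base units: kg * m^2 / (A^2 * s^3)
V·A does NOT reduce to kg * m^2 / (A^2 * s^3); a valid unit for electric resistance would be e.g. Ω.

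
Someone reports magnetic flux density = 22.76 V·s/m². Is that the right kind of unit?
Yes

magnetic flux density has SI base units: kg / (A * s^2)
V·s/m² reduces to the same SI base units, so it is a valid unit for magnetic flux density.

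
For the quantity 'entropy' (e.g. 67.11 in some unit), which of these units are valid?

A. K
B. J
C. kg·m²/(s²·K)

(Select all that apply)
C

entropy has SI base units: kg * m^2 / (s^2 * K)

Checking each option against kg * m^2 / (s^2 * K):
  A. K: ✗ does not match
  B. J: ✗ does not match
  C. kg·m²/(s²·K): ✓ matches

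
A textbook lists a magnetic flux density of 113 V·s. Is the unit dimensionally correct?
No

magnetic flux density has SI base units: kg / (A * s^2)
V·s does NOT reduce to kg / (A * s^2); a valid unit for magnetic flux density would be e.g. T.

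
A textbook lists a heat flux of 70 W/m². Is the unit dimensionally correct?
Yes

heat flux has SI base units: kg / s^3
W/m² reduces to the same SI base units, so it is a valid unit for heat flux.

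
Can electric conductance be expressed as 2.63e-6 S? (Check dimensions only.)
Yes

electric conductance has SI base units: A^2 * s^3 / (kg * m^2)
S reduces to the same SI base units, so it is a valid unit for electric conductance.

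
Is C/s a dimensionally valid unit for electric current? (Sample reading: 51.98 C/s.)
Yes

electric current has SI base units: A
C/s reduces to the same SI base units, so it is a valid unit for electric current.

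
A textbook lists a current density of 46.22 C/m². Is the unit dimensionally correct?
No

current density has SI base units: A / m^2
C/m² does NOT reduce to A / m^2; a valid unit for current density would be e.g. A/m².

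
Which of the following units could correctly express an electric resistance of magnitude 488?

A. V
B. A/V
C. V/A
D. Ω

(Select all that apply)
C, D

electric resistance has SI base units: kg * m^2 / (A^2 * s^3)

Checking each option against kg * m^2 / (A^2 * s^3):
  A. V: ✗ does not match
  B. A/V: ✗ does not match
  C. V/A: ✓ matches
  D. Ω: ✓ matches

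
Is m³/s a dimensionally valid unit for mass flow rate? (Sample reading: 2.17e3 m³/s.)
No

mass flow rate has SI base units: kg / s
m³/s does NOT reduce to kg / s; a valid unit for mass flow rate would be e.g. kg/s.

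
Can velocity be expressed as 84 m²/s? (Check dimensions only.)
No

velocity has SI base units: m / s
m²/s does NOT reduce to m / s; a valid unit for velocity would be e.g. m/s.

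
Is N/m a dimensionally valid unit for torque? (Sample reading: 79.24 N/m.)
No

torque has SI base units: kg * m^2 / s^2
N/m does NOT reduce to kg * m^2 / s^2; a valid unit for torque would be e.g. N·m.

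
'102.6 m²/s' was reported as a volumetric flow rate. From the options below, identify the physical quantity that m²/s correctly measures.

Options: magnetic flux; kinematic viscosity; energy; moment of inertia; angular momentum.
kinematic viscosity

volumetric flow rate should have units dimensionally equivalent to m^3 / s (e.g. m³/s).
The given unit 'm²/s' reduces to m^2 / s. Of the listed options, that is the dimensionality of kinematic viscosity.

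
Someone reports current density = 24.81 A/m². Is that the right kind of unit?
Yes

current density has SI base units: A / m^2
A/m² reduces to the same SI base units, so it is a valid unit for current density.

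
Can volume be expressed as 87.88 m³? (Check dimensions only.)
Yes

volume has SI base units: m^3
m³ reduces to the same SI base units, so it is a valid unit for volume.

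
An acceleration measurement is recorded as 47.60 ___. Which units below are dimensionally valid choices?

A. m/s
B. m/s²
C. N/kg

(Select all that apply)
B, C

acceleration has SI base units: m / s^2

Checking each option against m / s^2:
  A. m/s: ✗ does not match
  B. m/s²: ✓ matches
  C. N/kg: ✓ matches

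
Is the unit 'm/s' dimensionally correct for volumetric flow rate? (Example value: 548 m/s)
No

volumetric flow rate has SI base units: m^3 / s
m/s does NOT reduce to m^3 / s; a valid unit for volumetric flow rate would be e.g. m³/s.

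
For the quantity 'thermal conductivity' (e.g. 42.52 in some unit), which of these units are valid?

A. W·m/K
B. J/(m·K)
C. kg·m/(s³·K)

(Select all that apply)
C

thermal conductivity has SI base units: kg * m / (s^3 * K)

Checking each option against kg * m / (s^3 * K):
  A. W·m/K: ✗ does not match
  B. J/(m·K): ✗ does not match
  C. kg·m/(s³·K): ✓ matches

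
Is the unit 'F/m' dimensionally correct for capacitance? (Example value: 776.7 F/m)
No

capacitance has SI base units: A^2 * s^4 / (kg * m^2)
F/m does NOT reduce to A^2 * s^4 / (kg * m^2); a valid unit for capacitance would be e.g. F.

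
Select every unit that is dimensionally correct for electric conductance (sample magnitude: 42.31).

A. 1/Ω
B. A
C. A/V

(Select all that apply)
A, C

electric conductance has SI base units: A^2 * s^3 / (kg * m^2)

Checking each option against A^2 * s^3 / (kg * m^2):
  A. 1/Ω: ✓ matches
  B. A: ✗ does not match
  C. A/V: ✓ matches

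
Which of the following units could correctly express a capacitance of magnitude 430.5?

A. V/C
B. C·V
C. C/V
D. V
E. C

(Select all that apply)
C

capacitance has SI base units: A^2 * s^4 / (kg * m^2)

Checking each option against A^2 * s^4 / (kg * m^2):
  A. V/C: ✗ does not match
  B. C·V: ✗ does not match
  C. C/V: ✓ matches
  D. V: ✗ does not match
  E. C: ✗ does not match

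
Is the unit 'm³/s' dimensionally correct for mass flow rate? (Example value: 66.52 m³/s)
No

mass flow rate has SI base units: kg / s
m³/s does NOT reduce to kg / s; a valid unit for mass flow rate would be e.g. kg/s.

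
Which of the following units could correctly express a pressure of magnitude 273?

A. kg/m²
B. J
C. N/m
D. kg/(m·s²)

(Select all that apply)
D

pressure has SI base units: kg / (m * s^2)

Checking each option against kg / (m * s^2):
  A. kg/m²: ✗ does not match
  B. J: ✗ does not match
  C. N/m: ✗ does not match
  D. kg/(m·s²): ✓ matches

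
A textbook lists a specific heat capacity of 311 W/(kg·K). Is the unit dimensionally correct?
No

specific heat capacity has SI base units: m^2 / (s^2 * K)
W/(kg·K) does NOT reduce to m^2 / (s^2 * K); a valid unit for specific heat capacity would be e.g. J/(kg·K).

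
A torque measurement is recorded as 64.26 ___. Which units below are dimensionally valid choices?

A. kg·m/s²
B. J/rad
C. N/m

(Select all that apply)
B

torque has SI base units: kg * m^2 / s^2

Checking each option against kg * m^2 / s^2:
  A. kg·m/s²: ✗ does not match
  B. J/rad: ✓ matches
  C. N/m: ✗ does not match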